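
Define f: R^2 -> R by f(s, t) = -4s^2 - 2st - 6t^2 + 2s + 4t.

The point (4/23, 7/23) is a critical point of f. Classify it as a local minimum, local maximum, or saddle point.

The Hessian of f is constant: H = [[-8, -2], [-2, -12]].
det(H) = (-8)·(-12) − (-2)² = 92.
det(H) > 0 and tr(H) = -20 < 0, so H is negative definite and the point is a local maximum.

local maximum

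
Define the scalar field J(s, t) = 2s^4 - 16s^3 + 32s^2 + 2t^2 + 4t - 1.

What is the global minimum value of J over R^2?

-3

J(s,t) separates as P(s) + Q(t) − 1, so its minimum is min P + min Q − 1.
P'(s) = 8s(s - 4)(s - 2) vanishes at s ∈ {0, 2, 4}; Q'(t) = 4(t + 1) vanishes at t ∈ {-1}.
Local minima of P (where P''>0): P(0)=0, P(4)=0. Local minima of Q: Q(-1)=-2.
So the global minimum of J is P(0) + Q(-1) − 1 = 0 − 2 − 1 = -3, attained at (0, -1).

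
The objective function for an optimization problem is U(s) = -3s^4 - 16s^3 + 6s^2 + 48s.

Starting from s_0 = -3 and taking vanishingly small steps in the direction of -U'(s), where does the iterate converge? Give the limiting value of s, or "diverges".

-1

U'(s) = -12(s - 1)(s + 1)(s + 4), so U'(-3) = -96.
Gradient descent moves in the -U' direction, i.e. s is increasing.
The nearest critical point in that direction is s = -1, where U'' = 72 > 0 (a local minimum). The iterate converges there.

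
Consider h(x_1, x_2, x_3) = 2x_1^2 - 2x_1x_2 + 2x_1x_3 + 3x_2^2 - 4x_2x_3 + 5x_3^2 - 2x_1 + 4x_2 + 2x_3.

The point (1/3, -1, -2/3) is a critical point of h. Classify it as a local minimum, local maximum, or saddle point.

The Hessian is constant: H = [[4, -2, 2], [-2, 6, -4], [2, -4, 10]].
Leading principal minors: Δ₁ = 4, Δ₂ = 20, Δ₃ = 144.
All leading minors are positive, so H is positive definite: a local minimum.

local minimum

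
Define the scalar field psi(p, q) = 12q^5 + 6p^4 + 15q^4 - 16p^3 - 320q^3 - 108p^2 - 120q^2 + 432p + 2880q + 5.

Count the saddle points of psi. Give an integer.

6

psi separates as a function of p plus a function of q, so ∇psi=0 decouples.
∂psi/∂p = 24(p - 3)(p - 2)(p + 3) = 0 at p ∈ {-3, 2, 3}; ∂psi/∂q = 60(q - 3)(q - 2)(q + 2)(q + 4) = 0 at q ∈ {-4, -2, 2, 3}.
The Hessian is diagonal: diag(psi_pp, psi_qq). Second derivatives: psi_pp(-3)=720, psi_pp(2)=-120, psi_pp(3)=144; psi_qq(-4)=-5040, psi_qq(-2)=2400, psi_qq(2)=-1440, psi_qq(3)=2100.
Saddle points occur where the two diagonal entries have opposite signs: (-3, -4), (-3, 2), (2, -2), (2, 3), (3, -4), (3, 2). Count: 6.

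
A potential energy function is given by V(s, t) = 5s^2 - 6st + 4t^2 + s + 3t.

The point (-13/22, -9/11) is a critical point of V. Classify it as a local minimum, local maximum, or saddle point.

The Hessian of V is constant: H = [[10, -6], [-6, 8]].
det(H) = 10·8 − (-6)² = 44.
det(H) > 0 and tr(H) = 18 > 0, so H is positive definite and the point is a local minimum.

local minimum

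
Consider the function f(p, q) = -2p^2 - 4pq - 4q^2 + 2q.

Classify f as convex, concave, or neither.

f is quadratic, so its Hessian is the constant matrix H = [[-4, -4], [-4, -8]].
det(H) = 16, tr(H) = -12.
det(H) > 0 and tr(H) < 0, so H is negative definite everywhere: concave.

concave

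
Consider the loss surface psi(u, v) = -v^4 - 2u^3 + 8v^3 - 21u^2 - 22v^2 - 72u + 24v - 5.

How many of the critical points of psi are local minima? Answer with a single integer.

psi separates as a function of u plus a function of v, so ∇psi=0 decouples.
∂psi/∂u = -6(u + 3)(u + 4) = 0 at u ∈ {-4, -3}; ∂psi/∂v = -4(v - 3)(v - 2)(v - 1) = 0 at v ∈ {1, 2, 3}.
The Hessian is diagonal: diag(psi_uu, psi_vv). Second derivatives: psi_uu(-4)=6, psi_uu(-3)=-6; psi_vv(1)=-8, psi_vv(2)=4, psi_vv(3)=-8.
Local minima occur where both diagonal entries positive: (-4, 2). Count: 1.

1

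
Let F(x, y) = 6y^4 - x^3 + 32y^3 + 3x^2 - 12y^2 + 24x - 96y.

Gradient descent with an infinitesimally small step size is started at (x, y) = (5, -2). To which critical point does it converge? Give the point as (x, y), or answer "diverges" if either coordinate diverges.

diverges

F is separable, so gradient descent decouples: x follows -∂F/∂x, y follows -∂F/∂y.
∂F/∂x = -3(x - 4)(x + 2); at x=5 this is -21, so x increases.
∂F/∂y = 24(y - 1)(y + 1)(y + 4); at y=-2 this is 144, so y decreases.
The x-coordinate has no critical point in that direction and runs off to infinity.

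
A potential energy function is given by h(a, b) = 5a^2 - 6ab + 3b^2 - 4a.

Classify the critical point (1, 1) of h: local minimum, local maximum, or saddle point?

The Hessian of h is constant: H = [[10, -6], [-6, 6]].
det(H) = 10·6 − (-6)² = 24.
det(H) > 0 and tr(H) = 16 > 0, so H is positive definite and the point is a local minimum.

local minimum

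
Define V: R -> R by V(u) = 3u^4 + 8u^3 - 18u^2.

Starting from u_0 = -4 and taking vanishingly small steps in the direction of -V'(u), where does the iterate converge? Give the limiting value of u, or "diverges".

V'(u) = 12u(u - 1)(u + 3), so V'(-4) = -240.
Gradient descent moves in the -V' direction, i.e. u is increasing.
The nearest critical point in that direction is u = -3, where V'' = 144 > 0 (a local minimum). The iterate converges there.

-3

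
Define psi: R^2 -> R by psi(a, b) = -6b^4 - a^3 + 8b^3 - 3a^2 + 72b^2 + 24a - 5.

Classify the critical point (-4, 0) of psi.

local minimum

The mixed partial ∂²psi/∂a∂b is 0, so the Hessian at any point is diag(psi_aa, psi_bb) = diag(-6(a + 1), 24(-3b^2 + 2b + 6)).
At (-4, 0): H = diag(18, 144).
Both eigenvalues are positive, so H is positive definite: a local minimum.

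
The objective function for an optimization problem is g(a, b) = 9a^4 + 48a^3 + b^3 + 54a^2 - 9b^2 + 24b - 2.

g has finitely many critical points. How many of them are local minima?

2

g separates as a function of a plus a function of b, so ∇g=0 decouples.
∂g/∂a = 36a(a + 1)(a + 3) = 0 at a ∈ {-3, -1, 0}; ∂g/∂b = 3(b - 4)(b - 2) = 0 at b ∈ {2, 4}.
The Hessian is diagonal: diag(g_aa, g_bb). Second derivatives: g_aa(-3)=216, g_aa(-1)=-72, g_aa(0)=108; g_bb(2)=-6, g_bb(4)=6.
Local minima occur where both diagonal entries positive: (-3, 4), (0, 4). Count: 2.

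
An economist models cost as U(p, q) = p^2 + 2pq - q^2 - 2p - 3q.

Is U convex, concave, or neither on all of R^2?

U is quadratic, so its Hessian is the constant matrix H = [[2, 2], [2, -2]].
det(H) = -8, tr(H) = 0.
det(H) < 0, so H is indefinite: neither convex nor concave.

neither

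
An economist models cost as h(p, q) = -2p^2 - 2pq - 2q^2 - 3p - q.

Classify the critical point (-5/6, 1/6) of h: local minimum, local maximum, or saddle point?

local maximum

The Hessian of h is constant: H = [[-4, -2], [-2, -4]].
det(H) = (-4)·(-4) − (-2)² = 12.
det(H) > 0 and tr(H) = -8 < 0, so H is negative definite and the point is a local maximum.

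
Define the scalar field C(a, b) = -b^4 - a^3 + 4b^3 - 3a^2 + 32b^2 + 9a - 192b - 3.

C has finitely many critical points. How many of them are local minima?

C separates as a function of a plus a function of b, so ∇C=0 decouples.
∂C/∂a = -3(a - 1)(a + 3) = 0 at a ∈ {-3, 1}; ∂C/∂b = -4(b - 4)(b - 3)(b + 4) = 0 at b ∈ {-4, 3, 4}.
The Hessian is diagonal: diag(C_aa, C_bb). Second derivatives: C_aa(-3)=12, C_aa(1)=-12; C_bb(-4)=-224, C_bb(3)=28, C_bb(4)=-32.
Local minima occur where both diagonal entries positive: (-3, 3). Count: 1.

1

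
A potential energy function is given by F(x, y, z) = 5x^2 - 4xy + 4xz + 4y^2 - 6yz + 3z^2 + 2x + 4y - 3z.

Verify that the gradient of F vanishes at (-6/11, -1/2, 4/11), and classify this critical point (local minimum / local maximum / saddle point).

∇F = (10x - 4y + 4z + 2, -4x + 8y - 6z + 4, 4x - 6y + 6z - 3); substituting (-6/11, -1/2, 4/11) gives ∇F = (0, 0, 0), so (-6/11, -1/2, 4/11) is indeed a critical point.
The Hessian is constant: H = [[10, -4, 4], [-4, 8, -6], [4, -6, 6]].
Leading principal minors: Δ₁ = 10, Δ₂ = 64, Δ₃ = 88.
All leading minors are positive, so H is positive definite: a local minimum.

local minimum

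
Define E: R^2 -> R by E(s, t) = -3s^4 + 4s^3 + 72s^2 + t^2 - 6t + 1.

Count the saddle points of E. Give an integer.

E separates as a function of s plus a function of t, so ∇E=0 decouples.
∂E/∂s = -12s(s - 4)(s + 3) = 0 at s ∈ {-3, 0, 4}; ∂E/∂t = 2(t - 3) = 0 at t ∈ {3}.
The Hessian is diagonal: diag(E_ss, E_tt). Second derivatives: E_ss(-3)=-252, E_ss(0)=144, E_ss(4)=-336; E_tt(3)=2.
Saddle points occur where the two diagonal entries have opposite signs: (-3, 3), (4, 3). Count: 2.

2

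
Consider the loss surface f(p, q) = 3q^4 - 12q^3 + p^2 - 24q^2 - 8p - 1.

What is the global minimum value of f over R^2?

f(p,q) separates as A(p) + B(q) − 1, so its minimum is min A + min B − 1.
A'(p) = 2p - 8 vanishes at p ∈ {4}; B'(q) = 12q(q - 4)(q + 1) vanishes at q ∈ {-1, 0, 4}.
Local minima of A (where A''>0): A(4)=-16. Local minima of B: B(-1)=-9, B(4)=-384.
So the global minimum of f is A(4) + B(4) − 1 = -16 − 384 − 1 = -401, attained at (4, 4).

-401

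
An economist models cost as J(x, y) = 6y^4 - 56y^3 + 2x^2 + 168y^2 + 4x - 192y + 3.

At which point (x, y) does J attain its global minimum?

(-1, 4)

J(x,y) separates as P(x) + Q(y) + 3, so its minimum is min P + min Q + 3.
P'(x) = 4x + 4 vanishes at x ∈ {-1}; Q'(y) = 24(y - 4)(y - 2)(y - 1) vanishes at y ∈ {1, 2, 4}.
Local minima of P (where P''>0): P(-1)=-2. Local minima of Q: Q(1)=-74, Q(4)=-128.
So the global minimum of J is P(-1) + Q(4) + 3 = -2 − 128 + 3 = -127, attained at (-1, 4).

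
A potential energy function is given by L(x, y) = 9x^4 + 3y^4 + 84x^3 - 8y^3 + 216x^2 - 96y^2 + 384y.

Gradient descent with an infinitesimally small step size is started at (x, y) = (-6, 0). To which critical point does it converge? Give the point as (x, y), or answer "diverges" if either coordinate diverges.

L is separable, so gradient descent decouples: x follows -∂L/∂x, y follows -∂L/∂y.
∂L/∂x = 36x(x + 3)(x + 4); at x=-6 this is -1296, so x increases.
∂L/∂y = 12(y - 4)(y - 2)(y + 4); at y=0 this is 384, so y decreases.
x converges to its nearest critical value -4 (a local min of the x-part); y converges to -4. The iterate converges to (-4, -4).

(-4, -4)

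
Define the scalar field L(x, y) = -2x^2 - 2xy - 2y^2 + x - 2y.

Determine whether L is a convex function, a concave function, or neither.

concave

L is quadratic, so its Hessian is the constant matrix H = [[-4, -2], [-2, -4]].
det(H) = 12, tr(H) = -8.
det(H) > 0 and tr(H) < 0, so H is negative definite everywhere: concave.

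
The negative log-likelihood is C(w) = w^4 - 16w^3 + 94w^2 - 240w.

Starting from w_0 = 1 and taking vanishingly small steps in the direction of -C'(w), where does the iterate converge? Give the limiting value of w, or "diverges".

C'(w) = 4(w - 5)(w - 4)(w - 3), so C'(1) = -96.
Gradient descent moves in the -C' direction, i.e. w is increasing.
The nearest critical point in that direction is w = 3, where C'' = 8 > 0 (a local minimum). The iterate converges there.

3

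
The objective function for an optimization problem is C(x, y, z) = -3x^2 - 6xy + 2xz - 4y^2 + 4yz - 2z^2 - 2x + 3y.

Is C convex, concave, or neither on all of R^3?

C is quadratic, so its Hessian is the constant matrix H = [[-6, -6, 2], [-6, -8, 4], [2, 4, -4]].
Leading principal minors: -6, 12, -16.
Signs alternate −, +, − ⇒ H ≺ 0 ⇒ concave.

concave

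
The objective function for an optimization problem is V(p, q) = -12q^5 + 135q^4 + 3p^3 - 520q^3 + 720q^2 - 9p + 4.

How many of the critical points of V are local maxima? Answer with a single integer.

2

V separates as a function of p plus a function of q, so ∇V=0 decouples.
∂V/∂p = 9(p - 1)(p + 1) = 0 at p ∈ {-1, 1}; ∂V/∂q = -60q(q - 4)(q - 3)(q - 2) = 0 at q ∈ {0, 2, 3, 4}.
The Hessian is diagonal: diag(V_pp, V_qq). Second derivatives: V_pp(-1)=-18, V_pp(1)=18; V_qq(0)=1440, V_qq(2)=-240, V_qq(3)=180, V_qq(4)=-480.
Local maxima occur where both diagonal entries negative: (-1, 2), (-1, 4). Count: 2.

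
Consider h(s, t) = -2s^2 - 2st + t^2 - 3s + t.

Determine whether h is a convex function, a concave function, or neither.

h is quadratic, so its Hessian is the constant matrix H = [[-4, -2], [-2, 2]].
det(H) = -12, tr(H) = -2.
det(H) < 0, so H is indefinite: neither convex nor concave.

neither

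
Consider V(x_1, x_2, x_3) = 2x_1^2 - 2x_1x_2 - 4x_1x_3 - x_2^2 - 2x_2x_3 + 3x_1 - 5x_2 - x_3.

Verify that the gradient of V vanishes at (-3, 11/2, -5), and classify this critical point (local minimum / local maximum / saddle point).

∇V = (4x_1 - 2x_2 - 4x_3 + 3, -2x_1 - 2x_2 - 2x_3 - 5, -4x_1 - 2x_2 - 1); substituting (-3, 11/2, -5) gives ∇V = (0, 0, 0), so (-3, 11/2, -5) is indeed a critical point.
The Hessian is constant: H = [[4, -2, -4], [-2, -2, -2], [-4, -2, 0]].
Leading principal minors: Δ₁ = 4, Δ₂ = -12, Δ₃ = -16.
The minors fit neither the all-positive nor the alternating-sign pattern, so H is indefinite: a saddle point.

saddle point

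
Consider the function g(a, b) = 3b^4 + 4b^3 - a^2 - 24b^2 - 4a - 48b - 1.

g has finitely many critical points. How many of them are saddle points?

g separates as a function of a plus a function of b, so ∇g=0 decouples.
∂g/∂a = -2(a + 2) = 0 at a ∈ {-2}; ∂g/∂b = 12(b - 2)(b + 1)(b + 2) = 0 at b ∈ {-2, -1, 2}.
The Hessian is diagonal: diag(g_aa, g_bb). Second derivatives: g_aa(-2)=-2; g_bb(-2)=48, g_bb(-1)=-36, g_bb(2)=144.
Saddle points occur where the two diagonal entries have opposite signs: (-2, -2), (-2, 2). Count: 2.

2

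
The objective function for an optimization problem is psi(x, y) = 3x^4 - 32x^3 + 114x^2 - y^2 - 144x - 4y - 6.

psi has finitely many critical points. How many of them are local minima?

0

psi separates as a function of x plus a function of y, so ∇psi=0 decouples.
∂psi/∂x = 12(x - 4)(x - 3)(x - 1) = 0 at x ∈ {1, 3, 4}; ∂psi/∂y = -2(y + 2) = 0 at y ∈ {-2}.
The Hessian is diagonal: diag(psi_xx, psi_yy). Second derivatives: psi_xx(1)=72, psi_xx(3)=-24, psi_xx(4)=36; psi_yy(-2)=-2.
Local minima occur where both diagonal entries positive: none. Count: 0.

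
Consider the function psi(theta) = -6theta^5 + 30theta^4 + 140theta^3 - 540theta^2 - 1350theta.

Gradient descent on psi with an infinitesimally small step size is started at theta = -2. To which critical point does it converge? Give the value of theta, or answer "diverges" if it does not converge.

-3

psi'(theta) = -30(theta - 5)(theta - 3)(theta + 1)(theta + 3), so psi'(-2) = 1050.
Gradient descent moves in the -psi' direction, i.e. theta is decreasing.
The nearest critical point in that direction is theta = -3, where psi'' = 2880 > 0 (a local minimum). The iterate converges there.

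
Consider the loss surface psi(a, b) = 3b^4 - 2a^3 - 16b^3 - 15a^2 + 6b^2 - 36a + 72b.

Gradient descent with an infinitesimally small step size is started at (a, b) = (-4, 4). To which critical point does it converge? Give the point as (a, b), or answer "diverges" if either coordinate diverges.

(-3, 3)

psi is separable, so gradient descent decouples: a follows -∂psi/∂a, b follows -∂psi/∂b.
∂psi/∂a = -6(a + 2)(a + 3); at a=-4 this is -12, so a increases.
∂psi/∂b = 12(b - 3)(b - 2)(b + 1); at b=4 this is 120, so b decreases.
a converges to its nearest critical value -3 (a local min of the a-part); b converges to 3. The iterate converges to (-3, 3).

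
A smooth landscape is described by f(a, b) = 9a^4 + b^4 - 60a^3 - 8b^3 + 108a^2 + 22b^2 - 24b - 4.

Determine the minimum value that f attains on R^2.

f(a,b) separates as P(a) + Q(b) − 4, so its minimum is min P + min Q − 4.
P'(a) = 36a(a - 3)(a - 2) vanishes at a ∈ {0, 2, 3}; Q'(b) = 4(b - 3)(b - 2)(b - 1) vanishes at b ∈ {1, 2, 3}.
Local minima of P (where P''>0): P(0)=0, P(3)=81. Local minima of Q: Q(1)=-9, Q(3)=-9.
So the global minimum of f is P(0) + Q(1) − 4 = 0 − 9 − 4 = -13, attained at (0, 1).

-13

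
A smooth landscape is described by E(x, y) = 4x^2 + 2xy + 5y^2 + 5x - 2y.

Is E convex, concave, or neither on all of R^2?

convex

E is quadratic, so its Hessian is the constant matrix H = [[8, 2], [2, 10]].
det(H) = 76, tr(H) = 18.
det(H) > 0 and tr(H) > 0, so H is positive definite everywhere: convex.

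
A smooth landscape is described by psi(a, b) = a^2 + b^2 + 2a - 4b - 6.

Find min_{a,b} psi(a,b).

psi(a,b) separates as P(a) + Q(b) − 6, so its minimum is min P + min Q − 6.
P'(a) = 2a + 2 vanishes at a ∈ {-1}; Q'(b) = 2b - 4 vanishes at b ∈ {2}.
Local minima of P (where P''>0): P(-1)=-1. Local minima of Q: Q(2)=-4.
So the global minimum of psi is P(-1) + Q(2) − 6 = -1 − 4 − 6 = -11, attained at (-1, 2).

-11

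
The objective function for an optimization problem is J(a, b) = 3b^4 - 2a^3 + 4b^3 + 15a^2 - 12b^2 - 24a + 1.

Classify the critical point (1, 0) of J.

saddle point

The mixed partial ∂²J/∂a∂b is 0, so the Hessian at any point is diag(J_aa, J_bb) = diag(6(-2a + 5), 12(3b^2 + 2b - 2)).
At (1, 0): H = diag(18, -24).
The eigenvalues have opposite signs, so H is indefinite: a saddle point.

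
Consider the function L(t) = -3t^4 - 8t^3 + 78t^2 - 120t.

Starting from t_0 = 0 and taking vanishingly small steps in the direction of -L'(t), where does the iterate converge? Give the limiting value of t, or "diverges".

L'(t) = -12(t - 2)(t - 1)(t + 5), so L'(0) = -120.
Gradient descent moves in the -L' direction, i.e. t is increasing.
The nearest critical point in that direction is t = 1, where L'' = 72 > 0 (a local minimum). The iterate converges there.

1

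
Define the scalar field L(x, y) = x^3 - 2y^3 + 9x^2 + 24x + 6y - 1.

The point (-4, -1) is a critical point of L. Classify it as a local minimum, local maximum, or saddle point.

saddle point

The mixed partial ∂²L/∂x∂y is 0, so the Hessian at any point is diag(L_xx, L_yy) = diag(6(x + 3), -12y).
At (-4, -1): H = diag(-6, 12).
The eigenvalues have opposite signs, so H is indefinite: a saddle point.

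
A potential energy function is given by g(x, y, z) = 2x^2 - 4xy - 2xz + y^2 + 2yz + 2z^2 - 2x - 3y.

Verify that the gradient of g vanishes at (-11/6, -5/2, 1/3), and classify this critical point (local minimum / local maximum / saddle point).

saddle point

∇g = (4x - 4y - 2z - 2, -4x + 2y + 2z - 3, -2x + 2y + 4z); substituting (-11/6, -5/2, 1/3) gives ∇g = (0, 0, 0), so (-11/6, -5/2, 1/3) is indeed a critical point.
The Hessian is constant: H = [[4, -4, -2], [-4, 2, 2], [-2, 2, 4]].
Leading principal minors: Δ₁ = 4, Δ₂ = -8, Δ₃ = -24.
The minors fit neither the all-positive nor the alternating-sign pattern, so H is indefinite: a saddle point.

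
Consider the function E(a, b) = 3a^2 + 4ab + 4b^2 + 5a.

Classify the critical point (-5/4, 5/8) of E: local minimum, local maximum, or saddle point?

local minimum

The Hessian of E is constant: H = [[6, 4], [4, 8]].
det(H) = 6·8 − 4² = 32.
det(H) > 0 and tr(H) = 14 > 0, so H is positive definite and the point is a local minimum.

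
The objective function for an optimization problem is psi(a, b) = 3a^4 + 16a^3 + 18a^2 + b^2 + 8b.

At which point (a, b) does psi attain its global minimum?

(-3, -4)

psi(a,b) separates as P(a) + Q(b), so its minimum is min P + min Q.
P'(a) = 12a(a + 1)(a + 3) vanishes at a ∈ {-3, -1, 0}; Q'(b) = 2b + 8 vanishes at b ∈ {-4}.
Local minima of P (where P''>0): P(-3)=-27, P(0)=0. Local minima of Q: Q(-4)=-16.
So the global minimum of psi is P(-3) + Q(-4) = -27 − 16 = -43, attained at (-3, -4).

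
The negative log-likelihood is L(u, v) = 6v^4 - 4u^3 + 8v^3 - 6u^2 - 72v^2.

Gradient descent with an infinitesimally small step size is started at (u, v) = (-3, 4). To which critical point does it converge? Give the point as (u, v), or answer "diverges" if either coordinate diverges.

L is separable, so gradient descent decouples: u follows -∂L/∂u, v follows -∂L/∂v.
∂L/∂u = -12u(u + 1); at u=-3 this is -72, so u increases.
∂L/∂v = 24v(v - 2)(v + 3); at v=4 this is 1344, so v decreases.
u converges to its nearest critical value -1 (a local min of the u-part); v converges to 2. The iterate converges to (-1, 2).

(-1, 2)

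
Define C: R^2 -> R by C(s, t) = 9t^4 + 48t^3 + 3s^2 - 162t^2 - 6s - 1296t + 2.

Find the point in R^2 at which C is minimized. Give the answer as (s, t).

(1, 3)

C(s,t) separates as P(s) + Q(t) + 2, so its minimum is min P + min Q + 2.
P'(s) = 6s - 6 vanishes at s ∈ {1}; Q'(t) = 36(t - 3)(t + 3)(t + 4) vanishes at t ∈ {-4, -3, 3}.
Local minima of P (where P''>0): P(1)=-3. Local minima of Q: Q(-4)=1824, Q(3)=-3321.
So the global minimum of C is P(1) + Q(3) + 2 = -3 − 3321 + 2 = -3322, attained at (1, 3).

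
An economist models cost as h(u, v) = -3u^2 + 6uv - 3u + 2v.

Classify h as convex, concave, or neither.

neither

h is quadratic, so its Hessian is the constant matrix H = [[-6, 6], [6, 0]].
det(H) = -36, tr(H) = -6.
det(H) < 0, so H is indefinite: neither convex nor concave.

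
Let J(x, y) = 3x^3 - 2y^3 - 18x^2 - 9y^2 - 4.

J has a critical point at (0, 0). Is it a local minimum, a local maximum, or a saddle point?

local maximum

The mixed partial ∂²J/∂x∂y is 0, so the Hessian at any point is diag(J_xx, J_yy) = diag(18(x - 2), -6(2y + 3)).
At (0, 0): H = diag(-36, -18).
Both eigenvalues are negative, so H is negative definite: a local maximum.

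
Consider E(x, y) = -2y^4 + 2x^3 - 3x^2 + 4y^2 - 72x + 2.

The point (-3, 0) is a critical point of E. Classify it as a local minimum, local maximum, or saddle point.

The mixed partial ∂²E/∂x∂y is 0, so the Hessian at any point is diag(E_xx, E_yy) = diag(6(2x - 1), 8(-3y^2 + 1)).
At (-3, 0): H = diag(-42, 8).
The eigenvalues have opposite signs, so H is indefinite: a saddle point.

saddle point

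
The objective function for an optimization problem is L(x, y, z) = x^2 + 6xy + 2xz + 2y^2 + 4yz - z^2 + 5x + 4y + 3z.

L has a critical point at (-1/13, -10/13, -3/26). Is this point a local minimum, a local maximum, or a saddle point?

The Hessian is constant: H = [[2, 6, 2], [6, 4, 4], [2, 4, -2]].
Leading principal minors: Δ₁ = 2, Δ₂ = -28, Δ₃ = 104.
The minors fit neither the all-positive nor the alternating-sign pattern, so H is indefinite: a saddle point.

saddle point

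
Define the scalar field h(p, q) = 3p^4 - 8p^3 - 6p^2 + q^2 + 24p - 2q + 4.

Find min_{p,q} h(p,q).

h(p,q) separates as A(p) + B(q) + 4, so its minimum is min A + min B + 4.
A'(p) = 12(p - 2)(p - 1)(p + 1) vanishes at p ∈ {-1, 1, 2}; B'(q) = 2q - 2 vanishes at q ∈ {1}.
Local minima of A (where A''>0): A(-1)=-19, A(2)=8. Local minima of B: B(1)=-1.
So the global minimum of h is A(-1) + B(1) + 4 = -19 − 1 + 4 = -16, attained at (-1, 1).

-16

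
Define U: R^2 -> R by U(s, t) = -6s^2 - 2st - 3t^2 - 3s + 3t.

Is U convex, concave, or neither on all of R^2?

U is quadratic, so its Hessian is the constant matrix H = [[-12, -2], [-2, -6]].
det(H) = 68, tr(H) = -18.
det(H) > 0 and tr(H) < 0, so H is negative definite everywhere: concave.

concave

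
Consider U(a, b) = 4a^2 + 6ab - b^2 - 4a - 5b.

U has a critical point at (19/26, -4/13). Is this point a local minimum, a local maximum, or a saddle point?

saddle point

The Hessian of U is constant: H = [[8, 6], [6, -2]].
det(H) = 8·(-2) − 6² = -52.
Since det(H) < 0, H is indefinite and the critical point is a saddle point.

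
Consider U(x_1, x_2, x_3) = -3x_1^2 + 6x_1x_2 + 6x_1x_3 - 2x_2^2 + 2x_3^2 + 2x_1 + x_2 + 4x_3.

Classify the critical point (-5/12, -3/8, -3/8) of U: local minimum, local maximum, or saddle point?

The Hessian is constant: H = [[-6, 6, 6], [6, -4, 0], [6, 0, 4]].
Leading principal minors: Δ₁ = -6, Δ₂ = -12, Δ₃ = 96.
The minors fit neither the all-positive nor the alternating-sign pattern, so H is indefinite: a saddle point.

saddle point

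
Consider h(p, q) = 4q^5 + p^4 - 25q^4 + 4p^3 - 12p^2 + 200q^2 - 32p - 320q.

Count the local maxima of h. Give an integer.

h separates as a function of p plus a function of q, so ∇h=0 decouples.
∂h/∂p = 4(p - 2)(p + 1)(p + 4) = 0 at p ∈ {-4, -1, 2}; ∂h/∂q = 20(q - 4)(q - 2)(q - 1)(q + 2) = 0 at q ∈ {-2, 1, 2, 4}.
The Hessian is diagonal: diag(h_pp, h_qq). Second derivatives: h_pp(-4)=72, h_pp(-1)=-36, h_pp(2)=72; h_qq(-2)=-1440, h_qq(1)=180, h_qq(2)=-160, h_qq(4)=720.
Local maxima occur where both diagonal entries negative: (-1, -2), (-1, 2). Count: 2.

2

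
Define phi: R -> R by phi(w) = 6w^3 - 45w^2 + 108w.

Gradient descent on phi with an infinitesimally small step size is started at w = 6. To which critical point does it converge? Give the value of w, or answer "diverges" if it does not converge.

3

phi'(w) = 18(w - 3)(w - 2), so phi'(6) = 216.
Gradient descent moves in the -phi' direction, i.e. w is decreasing.
The nearest critical point in that direction is w = 3, where phi'' = 18 > 0 (a local minimum). The iterate converges there.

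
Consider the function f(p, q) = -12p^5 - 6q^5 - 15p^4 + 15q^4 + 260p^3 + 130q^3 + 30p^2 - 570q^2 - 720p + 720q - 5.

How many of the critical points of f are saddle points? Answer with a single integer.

8

f separates as a function of p plus a function of q, so ∇f=0 decouples.
∂f/∂p = -60(p - 3)(p - 1)(p + 1)(p + 4) = 0 at p ∈ {-4, -1, 1, 3}; ∂f/∂q = -30(q - 3)(q - 2)(q - 1)(q + 4) = 0 at q ∈ {-4, 1, 2, 3}.
The Hessian is diagonal: diag(f_pp, f_qq). Second derivatives: f_pp(-4)=6300, f_pp(-1)=-1440, f_pp(1)=1200, f_pp(3)=-3360; f_qq(-4)=6300, f_qq(1)=-300, f_qq(2)=180, f_qq(3)=-420.
Saddle points occur where the two diagonal entries have opposite signs: (-4, 1), (-4, 3), (-1, -4), (-1, 2), (1, 1), (1, 3), (3, -4), (3, 2). Count: 8.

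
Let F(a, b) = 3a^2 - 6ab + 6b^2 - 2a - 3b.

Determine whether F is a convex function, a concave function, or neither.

F is quadratic, so its Hessian is the constant matrix H = [[6, -6], [-6, 12]].
det(H) = 36, tr(H) = 18.
det(H) > 0 and tr(H) > 0, so H is positive definite everywhere: convex.

convex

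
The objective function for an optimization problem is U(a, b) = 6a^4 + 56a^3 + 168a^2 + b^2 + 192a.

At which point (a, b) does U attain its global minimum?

U(a,b) separates as P(a) + Q(b), so its minimum is min P + min Q.
P'(a) = 24(a + 1)(a + 2)(a + 4) vanishes at a ∈ {-4, -2, -1}; Q'(b) = 2b vanishes at b ∈ {0}.
Local minima of P (where P''>0): P(-4)=-128, P(-1)=-74. Local minima of Q: Q(0)=0.
So the global minimum of U is P(-4) + Q(0) = -128 + 0 = -128, attained at (-4, 0).

(-4, 0)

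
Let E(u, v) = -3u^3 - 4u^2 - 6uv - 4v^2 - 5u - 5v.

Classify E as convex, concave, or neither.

The term -3u^3 is cubic, so the Hessian is not constant.
∂²E/∂u² = -18u - 8, which takes both signs as u varies (negative for sufficiently large u). A diagonal entry of the Hessian changing sign means the Hessian is neither positive- nor negative-semidefinite on all of R^2.

neither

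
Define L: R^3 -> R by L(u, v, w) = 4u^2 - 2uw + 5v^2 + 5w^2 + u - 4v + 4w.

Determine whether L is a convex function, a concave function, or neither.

convex

L is quadratic, so its Hessian is the constant matrix H = [[8, 0, -2], [0, 10, 0], [-2, 0, 10]].
Leading principal minors: 8, 80, 760.
All positive ⇒ H ≻ 0 ⇒ convex.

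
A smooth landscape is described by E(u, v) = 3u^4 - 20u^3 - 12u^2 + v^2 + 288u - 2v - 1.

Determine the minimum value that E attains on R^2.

E(u,v) separates as P(u) + Q(v) − 1, so its minimum is min P + min Q − 1.
P'(u) = 12(u - 4)(u - 3)(u + 2) vanishes at u ∈ {-2, 3, 4}; Q'(v) = 2v - 2 vanishes at v ∈ {1}.
Local minima of P (where P''>0): P(-2)=-416, P(4)=448. Local minima of Q: Q(1)=-1.
So the global minimum of E is P(-2) + Q(1) − 1 = -416 − 1 − 1 = -418, attained at (-2, 1).

-418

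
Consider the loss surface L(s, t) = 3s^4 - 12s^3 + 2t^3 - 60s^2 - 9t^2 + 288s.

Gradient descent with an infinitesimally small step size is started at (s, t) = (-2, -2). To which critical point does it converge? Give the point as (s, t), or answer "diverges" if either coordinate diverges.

L is separable, so gradient descent decouples: s follows -∂L/∂s, t follows -∂L/∂t.
∂L/∂s = 12(s - 4)(s - 2)(s + 3); at s=-2 this is 288, so s decreases.
∂L/∂t = 6t(t - 3); at t=-2 this is 60, so t decreases.
The t-coordinate has no critical point in that direction and runs off to infinity.

diverges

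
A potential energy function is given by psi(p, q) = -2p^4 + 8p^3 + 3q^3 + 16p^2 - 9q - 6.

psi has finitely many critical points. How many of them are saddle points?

3

psi separates as a function of p plus a function of q, so ∇psi=0 decouples.
∂psi/∂p = -8p(p - 4)(p + 1) = 0 at p ∈ {-1, 0, 4}; ∂psi/∂q = 9(q - 1)(q + 1) = 0 at q ∈ {-1, 1}.
The Hessian is diagonal: diag(psi_pp, psi_qq). Second derivatives: psi_pp(-1)=-40, psi_pp(0)=32, psi_pp(4)=-160; psi_qq(-1)=-18, psi_qq(1)=18.
Saddle points occur where the two diagonal entries have opposite signs: (-1, 1), (0, -1), (4, 1). Count: 3.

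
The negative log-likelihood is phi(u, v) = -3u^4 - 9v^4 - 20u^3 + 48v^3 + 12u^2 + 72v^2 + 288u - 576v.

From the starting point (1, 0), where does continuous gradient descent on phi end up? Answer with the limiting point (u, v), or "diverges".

(-3, 2)

phi is separable, so gradient descent decouples: u follows -∂phi/∂u, v follows -∂phi/∂v.
∂phi/∂u = -12(u - 2)(u + 3)(u + 4); at u=1 this is 240, so u decreases.
∂phi/∂v = -36(v - 4)(v - 2)(v + 2); at v=0 this is -576, so v increases.
u converges to its nearest critical value -3 (a local min of the u-part); v converges to 2. The iterate converges to (-3, 2).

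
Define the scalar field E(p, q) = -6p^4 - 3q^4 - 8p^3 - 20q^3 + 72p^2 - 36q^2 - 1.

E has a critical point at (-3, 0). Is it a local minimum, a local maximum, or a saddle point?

The mixed partial ∂²E/∂p∂q is 0, so the Hessian at any point is diag(E_pp, E_qq) = diag(24(-3p^2 - 2p + 6), -12(3q^2 + 10q + 6)).
At (-3, 0): H = diag(-360, -72).
Both eigenvalues are negative, so H is negative definite: a local maximum.

local maximum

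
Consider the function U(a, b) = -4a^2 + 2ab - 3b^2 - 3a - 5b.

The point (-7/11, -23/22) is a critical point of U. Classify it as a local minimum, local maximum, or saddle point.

local maximum

The Hessian of U is constant: H = [[-8, 2], [2, -6]].
det(H) = (-8)·(-6) − 2² = 44.
det(H) > 0 and tr(H) = -14 < 0, so H is negative definite and the point is a local maximum.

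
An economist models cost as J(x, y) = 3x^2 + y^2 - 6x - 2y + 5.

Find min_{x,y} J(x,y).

J(x,y) separates as P(x) + Q(y) + 5, so its minimum is min P + min Q + 5.
P'(x) = 6x - 6 vanishes at x ∈ {1}; Q'(y) = 2y - 2 vanishes at y ∈ {1}.
Local minima of P (where P''>0): P(1)=-3. Local minima of Q: Q(1)=-1.
So the global minimum of J is P(1) + Q(1) + 5 = -3 − 1 + 5 = 1, attained at (1, 1).

1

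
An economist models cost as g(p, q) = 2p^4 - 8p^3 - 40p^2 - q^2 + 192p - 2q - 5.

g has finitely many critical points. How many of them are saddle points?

g separates as a function of p plus a function of q, so ∇g=0 decouples.
∂g/∂p = 8(p - 4)(p - 2)(p + 3) = 0 at p ∈ {-3, 2, 4}; ∂g/∂q = -2(q + 1) = 0 at q ∈ {-1}.
The Hessian is diagonal: diag(g_pp, g_qq). Second derivatives: g_pp(-3)=280, g_pp(2)=-80, g_pp(4)=112; g_qq(-1)=-2.
Saddle points occur where the two diagonal entries have opposite signs: (-3, -1), (4, -1). Count: 2.

2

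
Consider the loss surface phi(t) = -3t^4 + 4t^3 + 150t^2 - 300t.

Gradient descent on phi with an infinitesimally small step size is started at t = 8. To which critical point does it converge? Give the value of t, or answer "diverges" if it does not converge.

phi'(t) = -12(t - 5)(t - 1)(t + 5), so phi'(8) = -3276.
Gradient descent moves in the -phi' direction, i.e. t is increasing.
There is no critical point above t=8, and phi' keeps the same sign, so the iterate runs off to +∞.

diverges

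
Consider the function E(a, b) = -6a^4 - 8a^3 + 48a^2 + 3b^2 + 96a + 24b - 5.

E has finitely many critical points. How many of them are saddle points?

E separates as a function of a plus a function of b, so ∇E=0 decouples.
∂E/∂a = -24(a - 2)(a + 1)(a + 2) = 0 at a ∈ {-2, -1, 2}; ∂E/∂b = 6(b + 4) = 0 at b ∈ {-4}.
The Hessian is diagonal: diag(E_aa, E_bb). Second derivatives: E_aa(-2)=-96, E_aa(-1)=72, E_aa(2)=-288; E_bb(-4)=6.
Saddle points occur where the two diagonal entries have opposite signs: (-2, -4), (2, -4). Count: 2.

2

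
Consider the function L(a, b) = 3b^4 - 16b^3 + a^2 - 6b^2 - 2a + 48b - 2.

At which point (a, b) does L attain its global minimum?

(1, 4)

L(a,b) separates as P(a) + Q(b) − 2, so its minimum is min P + min Q − 2.
P'(a) = 2a - 2 vanishes at a ∈ {1}; Q'(b) = 12(b - 4)(b - 1)(b + 1) vanishes at b ∈ {-1, 1, 4}.
Local minima of P (where P''>0): P(1)=-1. Local minima of Q: Q(-1)=-35, Q(4)=-160.
So the global minimum of L is P(1) + Q(4) − 2 = -1 − 160 − 2 = -163, attained at (1, 4).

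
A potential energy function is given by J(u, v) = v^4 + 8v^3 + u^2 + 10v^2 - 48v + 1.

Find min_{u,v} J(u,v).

-28

J(u,v) separates as P(u) + Q(v) + 1, so its minimum is min P + min Q + 1.
P'(u) = 2u vanishes at u ∈ {0}; Q'(v) = 4(v - 1)(v + 3)(v + 4) vanishes at v ∈ {-4, -3, 1}.
Local minima of P (where P''>0): P(0)=0. Local minima of Q: Q(-4)=96, Q(1)=-29.
So the global minimum of J is P(0) + Q(1) + 1 = 0 − 29 + 1 = -28, attained at (0, 1).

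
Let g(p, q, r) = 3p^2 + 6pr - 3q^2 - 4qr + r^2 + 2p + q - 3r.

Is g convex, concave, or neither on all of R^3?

g is quadratic, so its Hessian is the constant matrix H = [[6, 0, 6], [0, -6, -4], [6, -4, 2]].
Leading principal minors: 6, -36, 48.
Neither pattern holds ⇒ H is indefinite ⇒ neither convex nor concave.

neither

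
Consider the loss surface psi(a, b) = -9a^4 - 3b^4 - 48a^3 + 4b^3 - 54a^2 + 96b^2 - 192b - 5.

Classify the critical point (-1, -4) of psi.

The mixed partial ∂²psi/∂a∂b is 0, so the Hessian at any point is diag(psi_aa, psi_bb) = diag(-36(3a^2 + 8a + 3), 12(-3b^2 + 2b + 16)).
At (-1, -4): H = diag(72, -480).
The eigenvalues have opposite signs, so H is indefinite: a saddle point.

saddle point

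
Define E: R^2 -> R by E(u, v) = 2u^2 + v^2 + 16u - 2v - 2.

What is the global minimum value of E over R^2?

E(u,v) separates as P(u) + Q(v) − 2, so its minimum is min P + min Q − 2.
P'(u) = 4u + 16 vanishes at u ∈ {-4}; Q'(v) = 2v - 2 vanishes at v ∈ {1}.
Local minima of P (where P''>0): P(-4)=-32. Local minima of Q: Q(1)=-1.
So the global minimum of E is P(-4) + Q(1) − 2 = -32 − 1 − 2 = -35, attained at (-4, 1).

-35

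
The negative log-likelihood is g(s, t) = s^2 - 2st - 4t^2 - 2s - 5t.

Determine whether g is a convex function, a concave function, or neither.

g is quadratic, so its Hessian is the constant matrix H = [[2, -2], [-2, -8]].
det(H) = -20, tr(H) = -6.
det(H) < 0, so H is indefinite: neither convex nor concave.

neither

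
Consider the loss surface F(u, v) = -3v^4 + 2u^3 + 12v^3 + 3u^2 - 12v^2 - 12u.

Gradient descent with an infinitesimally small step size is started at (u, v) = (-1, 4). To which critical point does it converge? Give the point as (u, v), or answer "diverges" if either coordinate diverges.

F is separable, so gradient descent decouples: u follows -∂F/∂u, v follows -∂F/∂v.
∂F/∂u = 6(u - 1)(u + 2); at u=-1 this is -12, so u increases.
∂F/∂v = -12v(v - 2)(v - 1); at v=4 this is -288, so v increases.
The v-coordinate has no critical point in that direction and runs off to infinity.

diverges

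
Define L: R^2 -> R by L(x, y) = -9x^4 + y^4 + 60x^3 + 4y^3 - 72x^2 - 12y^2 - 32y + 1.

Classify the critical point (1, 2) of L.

local minimum

The mixed partial ∂²L/∂x∂y is 0, so the Hessian at any point is diag(L_xx, L_yy) = diag(36(-3x^2 + 10x - 4), 12(y^2 + 2y - 2)).
At (1, 2): H = diag(108, 72).
Both eigenvalues are positive, so H is positive definite: a local minimum.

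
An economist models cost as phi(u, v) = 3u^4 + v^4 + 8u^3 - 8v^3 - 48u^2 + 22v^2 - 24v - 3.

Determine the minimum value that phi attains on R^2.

phi(u,v) separates as P(u) + Q(v) − 3, so its minimum is min P + min Q − 3.
P'(u) = 12u(u - 2)(u + 4) vanishes at u ∈ {-4, 0, 2}; Q'(v) = 4(v - 3)(v - 2)(v - 1) vanishes at v ∈ {1, 2, 3}.
Local minima of P (where P''>0): P(-4)=-512, P(2)=-80. Local minima of Q: Q(1)=-9, Q(3)=-9.
So the global minimum of phi is P(-4) + Q(1) − 3 = -512 − 9 − 3 = -524, attained at (-4, 1).

-524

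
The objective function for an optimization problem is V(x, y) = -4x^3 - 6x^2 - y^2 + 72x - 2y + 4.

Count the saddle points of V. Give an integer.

V separates as a function of x plus a function of y, so ∇V=0 decouples.
∂V/∂x = -12(x - 2)(x + 3) = 0 at x ∈ {-3, 2}; ∂V/∂y = -2(y + 1) = 0 at y ∈ {-1}.
The Hessian is diagonal: diag(V_xx, V_yy). Second derivatives: V_xx(-3)=60, V_xx(2)=-60; V_yy(-1)=-2.
Saddle points occur where the two diagonal entries have opposite signs: (-3, -1). Count: 1.

1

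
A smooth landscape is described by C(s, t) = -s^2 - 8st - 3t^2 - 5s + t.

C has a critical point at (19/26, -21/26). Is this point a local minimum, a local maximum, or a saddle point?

The Hessian of C is constant: H = [[-2, -8], [-8, -6]].
det(H) = (-2)·(-6) − (-8)² = -52.
Since det(H) < 0, H is indefinite and the critical point is a saddle point.

saddle point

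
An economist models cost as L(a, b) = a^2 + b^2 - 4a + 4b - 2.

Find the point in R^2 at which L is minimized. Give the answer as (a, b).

L(a,b) separates as P(a) + Q(b) − 2, so its minimum is min P + min Q − 2.
P'(a) = 2a - 4 vanishes at a ∈ {2}; Q'(b) = 2b + 4 vanishes at b ∈ {-2}.
Local minima of P (where P''>0): P(2)=-4. Local minima of Q: Q(-2)=-4.
So the global minimum of L is P(2) + Q(-2) − 2 = -4 − 4 − 2 = -10, attained at (2, -2).

(2, -2)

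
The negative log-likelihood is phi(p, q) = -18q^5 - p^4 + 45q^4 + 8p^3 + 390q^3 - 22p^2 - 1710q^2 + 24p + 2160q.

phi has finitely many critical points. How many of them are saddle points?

6

phi separates as a function of p plus a function of q, so ∇phi=0 decouples.
∂phi/∂p = -4(p - 3)(p - 2)(p - 1) = 0 at p ∈ {1, 2, 3}; ∂phi/∂q = -90(q - 3)(q - 2)(q - 1)(q + 4) = 0 at q ∈ {-4, 1, 2, 3}.
The Hessian is diagonal: diag(phi_pp, phi_qq). Second derivatives: phi_pp(1)=-8, phi_pp(2)=4, phi_pp(3)=-8; phi_qq(-4)=18900, phi_qq(1)=-900, phi_qq(2)=540, phi_qq(3)=-1260.
Saddle points occur where the two diagonal entries have opposite signs: (1, -4), (1, 2), (2, 1), (2, 3), (3, -4), (3, 2). Count: 6.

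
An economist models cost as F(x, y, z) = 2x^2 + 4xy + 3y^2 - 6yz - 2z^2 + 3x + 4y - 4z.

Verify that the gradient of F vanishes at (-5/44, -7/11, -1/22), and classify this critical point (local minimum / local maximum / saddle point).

saddle point

∇F = (4x + 4y + 3, 4x + 6y - 6z + 4, -6y - 4z - 4); substituting (-5/44, -7/11, -1/22) gives ∇F = (0, 0, 0), so (-5/44, -7/11, -1/22) is indeed a critical point.
The Hessian is constant: H = [[4, 4, 0], [4, 6, -6], [0, -6, -4]].
Leading principal minors: Δ₁ = 4, Δ₂ = 8, Δ₃ = -176.
The minors fit neither the all-positive nor the alternating-sign pattern, so H is indefinite: a saddle point.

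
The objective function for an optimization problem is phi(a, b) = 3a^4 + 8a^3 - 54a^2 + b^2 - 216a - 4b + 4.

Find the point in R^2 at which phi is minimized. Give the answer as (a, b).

phi(a,b) separates as P(a) + Q(b) + 4, so its minimum is min P + min Q + 4.
P'(a) = 12(a - 3)(a + 2)(a + 3) vanishes at a ∈ {-3, -2, 3}; Q'(b) = 2b - 4 vanishes at b ∈ {2}.
Local minima of P (where P''>0): P(-3)=189, P(3)=-675. Local minima of Q: Q(2)=-4.
So the global minimum of phi is P(3) + Q(2) + 4 = -675 − 4 + 4 = -675, attained at (3, 2).

(3, 2)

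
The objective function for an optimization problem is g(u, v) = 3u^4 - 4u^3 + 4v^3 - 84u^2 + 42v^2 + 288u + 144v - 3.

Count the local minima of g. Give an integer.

2

g separates as a function of u plus a function of v, so ∇g=0 decouples.
∂g/∂u = 12(u - 3)(u - 2)(u + 4) = 0 at u ∈ {-4, 2, 3}; ∂g/∂v = 12(v + 3)(v + 4) = 0 at v ∈ {-4, -3}.
The Hessian is diagonal: diag(g_uu, g_vv). Second derivatives: g_uu(-4)=504, g_uu(2)=-72, g_uu(3)=84; g_vv(-4)=-12, g_vv(-3)=12.
Local minima occur where both diagonal entries positive: (-4, -3), (3, -3). Count: 2.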